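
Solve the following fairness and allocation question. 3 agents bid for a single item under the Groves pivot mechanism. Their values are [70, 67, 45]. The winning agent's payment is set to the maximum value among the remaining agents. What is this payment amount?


Step 1: The efficient winner is agent 0 with value 70
Step 2: Other agents' values: [67, 45]
Step 3: Pivot payment = max(others) = 67
Step 4: The winner pays 67

67


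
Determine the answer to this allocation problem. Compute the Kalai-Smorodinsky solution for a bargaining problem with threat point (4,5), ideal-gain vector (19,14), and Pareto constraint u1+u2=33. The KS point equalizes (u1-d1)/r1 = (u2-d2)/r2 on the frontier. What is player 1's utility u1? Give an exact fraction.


Step 1: At the KS point, (u1-d1)/r1 = (u2-d2)/r2 = t and u1+u2 = 33
Step 2: u1 = d1 + r1*t and u2 = d2 + r2*t, so (d1 + r1*t) + (d2 + r2*t) = 33
Step 3: t = (33 - 4 - 5)/(19 + 14) = 24/33 = 8/11
Step 4: u1 = d1 + r1*t = 4 + 19 * 8/11 = 196/11
Step 5: (Check: u2 = d2 + r2*t = 167/11; u1+u2 = 196/11 + 167/11 = 33, on the frontier.)

196/11


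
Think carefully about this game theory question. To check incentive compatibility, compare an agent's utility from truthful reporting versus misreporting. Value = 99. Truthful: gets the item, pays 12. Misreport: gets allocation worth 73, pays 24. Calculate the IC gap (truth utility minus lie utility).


Step 1: U(truth) = value - payment = 99 - 12 = 87
Step 2: U(lie) = allocation - payment = 73 - 24 = 49
Step 3: IC gap = 87 - 49 = 38

38


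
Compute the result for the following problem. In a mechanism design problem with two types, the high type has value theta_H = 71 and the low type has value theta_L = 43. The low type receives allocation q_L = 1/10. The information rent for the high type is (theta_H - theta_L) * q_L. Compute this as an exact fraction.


Step 1: theta_H - theta_L = 71 - 43 = 28
Step 2: Information rent = (theta_H - theta_L) * q_L
Step 3: = 28 * 1/10
Step 4: = 14/5

14/5


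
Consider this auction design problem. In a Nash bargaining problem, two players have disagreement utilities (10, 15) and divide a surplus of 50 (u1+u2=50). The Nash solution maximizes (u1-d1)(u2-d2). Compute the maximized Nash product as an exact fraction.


Step 1: The Nash solution splits surplus symmetrically above the disagreement point
Step 2: u1 = (total + d1 - d2)/2 = (50 + 10 - 15)/2 = 45/2
Step 3: u2 = (total - d1 + d2)/2 = (50 - 10 + 15)/2 = 55/2
Step 4: Nash product = (45/2 - 10) * (55/2 - 15)
Step 5: = 25/2 * 25/2 = 625/4

625/4


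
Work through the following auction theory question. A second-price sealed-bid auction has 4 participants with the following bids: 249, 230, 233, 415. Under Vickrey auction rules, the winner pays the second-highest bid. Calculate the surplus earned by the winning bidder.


Step 1: Sort bids in descending order: 415, 249, 233, 230
Step 2: The winning bid is the highest: 415
Step 3: The payment equals the second-highest bid: 249
Step 4: Surplus = winner's bid - payment = 415 - 249 = 166

166


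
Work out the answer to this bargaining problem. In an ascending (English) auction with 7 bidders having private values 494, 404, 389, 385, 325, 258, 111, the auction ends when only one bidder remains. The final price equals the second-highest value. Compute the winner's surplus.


Step 1: Identify the highest value: 494
Step 2: Identify the second-highest value: 404
Step 3: The final price = second-highest value = 404
Step 4: Surplus = 494 - 404 = 90

90


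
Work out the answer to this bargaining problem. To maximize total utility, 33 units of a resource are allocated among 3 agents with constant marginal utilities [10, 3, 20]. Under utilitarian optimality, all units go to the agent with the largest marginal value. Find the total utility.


Step 1: The marginal utilities are [10, 3, 20]
Step 2: The highest marginal utility is 20
Step 3: All 33 units go to that agent
Step 4: Total utility = 20 * 33 = 660

660


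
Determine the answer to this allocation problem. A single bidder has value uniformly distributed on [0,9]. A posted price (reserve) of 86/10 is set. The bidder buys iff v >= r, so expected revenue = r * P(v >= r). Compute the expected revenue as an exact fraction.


Step 1: Posted price r = 43/5, value support [0,9]
Step 2: P(v >= r) = (9 - 43/5)/9 = 2/45
Step 3: Expected revenue = r * P(v >= r) = 43/5 * 2/45
Step 4: Revenue = 86/225

86/225


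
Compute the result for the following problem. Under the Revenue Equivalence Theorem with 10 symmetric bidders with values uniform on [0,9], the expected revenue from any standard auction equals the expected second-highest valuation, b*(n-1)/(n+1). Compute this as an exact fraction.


Step 1: By Revenue Equivalence, expected revenue = b*(n-1)/(n+1)
Step 2: Substituting n = 10, b = 9
Step 3: Revenue = 9*(10-1)/(10+1) = 9*9/11
Step 4: Revenue = 81/11

81/11


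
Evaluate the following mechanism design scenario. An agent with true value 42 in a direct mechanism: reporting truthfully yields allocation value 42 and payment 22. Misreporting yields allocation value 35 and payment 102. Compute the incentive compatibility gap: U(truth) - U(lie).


Step 1: U(truth) = value - payment = 42 - 22 = 20
Step 2: U(lie) = allocation - payment = 35 - 102 = -67
Step 3: IC gap = 20 - (-67) = 87

87


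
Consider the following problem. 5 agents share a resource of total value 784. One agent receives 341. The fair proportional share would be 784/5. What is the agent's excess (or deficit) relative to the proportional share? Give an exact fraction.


Step 1: Proportional share = 784/5
Step 2: Agent's actual allocation = 341
Step 3: Excess = 341 - 784/5 = 921/5

921/5


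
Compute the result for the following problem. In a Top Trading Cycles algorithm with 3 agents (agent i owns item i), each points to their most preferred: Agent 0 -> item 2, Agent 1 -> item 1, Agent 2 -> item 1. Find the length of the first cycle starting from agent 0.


Step 1: Trace the pointer graph from agent 0: 0 -> 2 -> 1 -> 1
Step 2: A cycle is detected when we revisit agent 1
Step 3: The cycle is: 1 -> 1
Step 4: Cycle length = 1

1


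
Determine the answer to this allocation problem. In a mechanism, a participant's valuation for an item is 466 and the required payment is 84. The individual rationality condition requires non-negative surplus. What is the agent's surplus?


Step 1: Surplus = value - payment = 466 - 84 = 382
Step 2: IR is satisfied (surplus >= 0)

382


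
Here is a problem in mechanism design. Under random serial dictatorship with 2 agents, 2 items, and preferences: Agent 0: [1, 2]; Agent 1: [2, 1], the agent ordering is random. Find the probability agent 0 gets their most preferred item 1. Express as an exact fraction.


Step 1: Agent 0 wants item 1
Step 2: There are 2 possible orderings of agents
Step 3: In 2 orderings, agent 0 gets item 1
Step 4: Probability = 2/2 = 1

1


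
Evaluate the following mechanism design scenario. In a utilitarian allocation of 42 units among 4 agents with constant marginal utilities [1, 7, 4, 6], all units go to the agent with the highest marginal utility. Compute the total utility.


Step 1: The marginal utilities are [1, 7, 4, 6]
Step 2: The highest marginal utility is 7
Step 3: All 42 units go to that agent
Step 4: Total utility = 7 * 42 = 294

294


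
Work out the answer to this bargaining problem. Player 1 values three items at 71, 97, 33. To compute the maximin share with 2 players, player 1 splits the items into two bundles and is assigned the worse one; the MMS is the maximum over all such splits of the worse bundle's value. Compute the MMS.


Step 1: Item values = 71, 97, 33
Step 2: Enumerate all 2-bundle partitions and take the smaller bundle:
  Partition 1: {71} vs {97,33} -> bundles 71, 130; min = 71
  Partition 2: {97} vs {71,33} -> bundles 97, 104; min = 97
  Partition 3: {33} vs {71,97} -> bundles 33, 168; min = 33
Step 3: MMS = max(71, 97, 33) = 97

97


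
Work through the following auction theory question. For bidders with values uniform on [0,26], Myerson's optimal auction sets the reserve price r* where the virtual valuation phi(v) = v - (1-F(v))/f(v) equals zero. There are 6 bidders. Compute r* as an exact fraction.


Step 1: For U[0,26], F(v) = v/26 and f(v) = 1/26
Step 2: phi(v) = v - (1 - v/26)/(1/26) = v - (26 - v) = 2v - 26
Step 3: Set phi(r*) = 0: 2r* - 26 = 0
Step 4: r* = 26/2 = 13 (the number of bidders n = 6 does not enter)

13


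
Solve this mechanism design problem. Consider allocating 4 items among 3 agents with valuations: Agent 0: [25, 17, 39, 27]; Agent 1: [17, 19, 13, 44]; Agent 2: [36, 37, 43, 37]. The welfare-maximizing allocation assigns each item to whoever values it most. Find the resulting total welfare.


Step 1: For each item, find the maximum value among all agents.
Step 2: Item 0 -> Agent 2 (value 36)
Step 3: Item 1 -> Agent 2 (value 37)
Step 4: Item 2 -> Agent 2 (value 43)
Step 5: Item 3 -> Agent 1 (value 44)
Step 6: Total welfare = 36 + 37 + 43 + 44 = 160

160


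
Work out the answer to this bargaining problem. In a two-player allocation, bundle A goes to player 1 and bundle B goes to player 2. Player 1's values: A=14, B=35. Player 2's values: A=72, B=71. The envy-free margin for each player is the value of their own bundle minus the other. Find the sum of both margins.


Step 1: Player 1's margin = v1(A) - v1(B) = 14 - 35 = -21
Step 2: Player 2's margin = v2(B) - v2(A) = 71 - 72 = -1
Step 3: Total margin = -21 + -1 = -22

-22


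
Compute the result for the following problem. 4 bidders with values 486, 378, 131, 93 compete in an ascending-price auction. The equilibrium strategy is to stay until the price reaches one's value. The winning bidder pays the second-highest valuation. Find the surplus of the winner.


Step 1: Identify the highest value: 486
Step 2: Identify the second-highest value: 378
Step 3: The final price = second-highest value = 378
Step 4: Surplus = 486 - 378 = 108

108


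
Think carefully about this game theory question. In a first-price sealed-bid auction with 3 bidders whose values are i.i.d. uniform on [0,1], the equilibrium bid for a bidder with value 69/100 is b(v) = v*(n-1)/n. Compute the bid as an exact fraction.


Step 1: The symmetric BNE bidding function is b(v) = v * (n-1) / n
Step 2: Substitute v = 69/100 and n = 3
Step 3: b = 69/100 * 2/3
Step 4: b = 23/50

23/50


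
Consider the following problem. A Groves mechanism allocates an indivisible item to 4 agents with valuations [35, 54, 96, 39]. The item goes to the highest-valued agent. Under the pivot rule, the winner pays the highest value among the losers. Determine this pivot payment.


Step 1: The efficient winner is agent 2 with value 96
Step 2: Other agents' values: [35, 54, 39]
Step 3: Pivot payment = max(others) = 54
Step 4: The winner pays 54

54


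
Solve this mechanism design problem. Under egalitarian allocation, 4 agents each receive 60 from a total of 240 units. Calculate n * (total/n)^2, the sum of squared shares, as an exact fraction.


Step 1: Each agent's share = 240/4 = 60
Step 2: Square of each share = (60)^2 = 3600
Step 3: Sum of squares = 4 * 3600 = 14400

14400


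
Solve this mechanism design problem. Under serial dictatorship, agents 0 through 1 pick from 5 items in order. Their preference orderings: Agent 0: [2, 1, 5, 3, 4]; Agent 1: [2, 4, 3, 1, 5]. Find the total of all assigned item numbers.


Step 1: Agent 0 picks item 2
Step 2: Agent 1 picks item 4
Step 3: Sum = 2 + 4 = 6

6


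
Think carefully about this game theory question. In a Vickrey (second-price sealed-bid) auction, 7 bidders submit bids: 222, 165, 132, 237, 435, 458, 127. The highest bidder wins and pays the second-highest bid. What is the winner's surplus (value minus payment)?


Step 1: Sort bids in descending order: 458, 435, 237, 222, 165, 132, 127
Step 2: The winning bid is the highest: 458
Step 3: The payment equals the second-highest bid: 435
Step 4: Surplus = winner's bid - payment = 458 - 435 = 23

23


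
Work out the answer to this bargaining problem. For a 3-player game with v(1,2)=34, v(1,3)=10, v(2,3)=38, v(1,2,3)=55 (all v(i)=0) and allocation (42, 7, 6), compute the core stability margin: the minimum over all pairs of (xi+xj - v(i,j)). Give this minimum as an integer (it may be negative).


Step 1: Slack for coalition (1,2): x1+x2 - v12 = 49 - 34 = 15
Step 2: Slack for coalition (1,3): x1+x3 - v13 = 48 - 10 = 38
Step 3: Slack for coalition (2,3): x2+x3 - v23 = 13 - 38 = -25
Step 4: Minimum slack = min(15, 38, -25) = -25, attained by (2,3); coalition (2,3) can block (slack < 0), so the allocation is not in the core

-25


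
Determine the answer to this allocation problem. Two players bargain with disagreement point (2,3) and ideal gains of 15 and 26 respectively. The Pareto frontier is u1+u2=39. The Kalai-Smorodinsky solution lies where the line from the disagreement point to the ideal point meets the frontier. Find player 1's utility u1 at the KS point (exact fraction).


Step 1: At the KS point, (u1-d1)/r1 = (u2-d2)/r2 = t and u1+u2 = 39
Step 2: u1 = d1 + r1*t and u2 = d2 + r2*t, so (d1 + r1*t) + (d2 + r2*t) = 39
Step 3: t = (39 - 2 - 3)/(15 + 26) = 34/41
Step 4: u1 = d1 + r1*t = 2 + 15 * 34/41 = 592/41
Step 5: (Check: u2 = d2 + r2*t = 1007/41; u1+u2 = 592/41 + 1007/41 = 39, on the frontier.)

592/41


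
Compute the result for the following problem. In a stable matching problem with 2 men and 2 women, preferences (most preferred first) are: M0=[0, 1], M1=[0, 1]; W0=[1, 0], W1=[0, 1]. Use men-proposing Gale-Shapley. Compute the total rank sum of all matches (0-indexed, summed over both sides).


Step 1: Run Gale-Shapley (men propose, women hold best offer):
  M0 proposes to W0; she accepts
  M1 proposes to W0; she switches from M0
  M0 proposes to W1; she accepts
Step 2: Final matching: W0-M1, W1-M0
Step 3: 0-indexed ranks (man's rank of his match, then woman's): 0 + 0 + 1 + 0
Step 4: Total rank sum = 1

1


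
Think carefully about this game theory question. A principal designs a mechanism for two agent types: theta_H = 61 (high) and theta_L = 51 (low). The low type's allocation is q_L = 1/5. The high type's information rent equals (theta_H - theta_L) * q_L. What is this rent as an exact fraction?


Step 1: theta_H - theta_L = 61 - 51 = 10
Step 2: Information rent = (theta_H - theta_L) * q_L
Step 3: = 10 * 1/5
Step 4: = 2

2


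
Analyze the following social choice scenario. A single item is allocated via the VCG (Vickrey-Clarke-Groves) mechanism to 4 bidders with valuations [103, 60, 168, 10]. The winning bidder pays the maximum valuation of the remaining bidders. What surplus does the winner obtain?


Step 1: The winner is the agent with the highest value: agent 2 with value 168
Step 2: Values of other agents: [103, 60, 10]
Step 3: VCG payment = max of others' values = 103
Step 4: Surplus = 168 - 103 = 65

65


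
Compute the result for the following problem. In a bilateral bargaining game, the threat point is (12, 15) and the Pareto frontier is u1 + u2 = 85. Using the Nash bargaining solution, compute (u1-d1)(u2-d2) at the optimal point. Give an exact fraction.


Step 1: The Nash solution splits surplus symmetrically above the disagreement point
Step 2: u1 = (total + d1 - d2)/2 = (85 + 12 - 15)/2 = 41
Step 3: u2 = (total - d1 + d2)/2 = (85 - 12 + 15)/2 = 44
Step 4: Nash product = (41 - 12) * (44 - 15)
Step 5: = 29 * 29 = 841

841


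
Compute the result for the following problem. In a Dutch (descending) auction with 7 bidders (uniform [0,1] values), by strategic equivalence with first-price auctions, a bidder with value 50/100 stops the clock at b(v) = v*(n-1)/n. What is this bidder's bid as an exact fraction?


Step 1: Dutch auctions are strategically equivalent to first-price auctions
Step 2: The equilibrium bid is b(v) = v*(n-1)/n
Step 3: b = 1/2 * 6/7
Step 4: b = 3/7

3/7


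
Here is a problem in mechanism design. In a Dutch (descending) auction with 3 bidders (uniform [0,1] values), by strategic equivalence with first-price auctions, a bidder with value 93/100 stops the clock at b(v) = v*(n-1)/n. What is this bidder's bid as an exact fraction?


Step 1: Dutch auctions are strategically equivalent to first-price auctions
Step 2: The equilibrium bid is b(v) = v*(n-1)/n
Step 3: b = 93/100 * 2/3
Step 4: b = 31/50

31/50


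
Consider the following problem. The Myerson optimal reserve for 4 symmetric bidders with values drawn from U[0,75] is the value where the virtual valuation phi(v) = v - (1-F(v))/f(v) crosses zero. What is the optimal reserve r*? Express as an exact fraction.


Step 1: For U[0,75], F(v) = v/75 and f(v) = 1/75
Step 2: phi(v) = v - (1 - v/75)/(1/75) = v - (75 - v) = 2v - 75
Step 3: Set phi(r*) = 0: 2r* - 75 = 0
Step 4: r* = 75/2 (the number of bidders n = 4 does not enter)

75/2


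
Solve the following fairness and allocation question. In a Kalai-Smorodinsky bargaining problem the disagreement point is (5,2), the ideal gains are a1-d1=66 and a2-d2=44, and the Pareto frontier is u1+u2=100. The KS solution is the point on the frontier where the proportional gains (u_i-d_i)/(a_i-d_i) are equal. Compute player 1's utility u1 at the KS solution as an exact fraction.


Step 1: At the KS point, (u1-d1)/r1 = (u2-d2)/r2 = t and u1+u2 = 100
Step 2: u1 = d1 + r1*t and u2 = d2 + r2*t, so (d1 + r1*t) + (d2 + r2*t) = 100
Step 3: t = (100 - 5 - 2)/(66 + 44) = 93/110
Step 4: u1 = d1 + r1*t = 5 + 66 * 93/110 = 304/5
Step 5: (Check: u2 = d2 + r2*t = 196/5; u1+u2 = 304/5 + 196/5 = 100, on the frontier.)

304/5


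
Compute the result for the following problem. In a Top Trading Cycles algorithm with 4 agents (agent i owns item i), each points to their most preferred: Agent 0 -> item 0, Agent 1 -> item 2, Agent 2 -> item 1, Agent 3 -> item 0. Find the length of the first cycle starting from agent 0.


Step 1: Trace the pointer graph from agent 0: 0 -> 0
Step 2: A cycle is detected when we revisit agent 0
Step 3: The cycle is: 0 -> 0
Step 4: Cycle length = 1

1


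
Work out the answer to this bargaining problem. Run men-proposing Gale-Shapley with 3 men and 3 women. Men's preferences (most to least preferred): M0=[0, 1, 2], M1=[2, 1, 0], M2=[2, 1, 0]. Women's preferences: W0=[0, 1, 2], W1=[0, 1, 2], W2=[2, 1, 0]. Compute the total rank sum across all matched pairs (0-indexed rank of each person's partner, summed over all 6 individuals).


Step 1: Run Gale-Shapley (men propose, women hold best offer):
  M0 proposes to W0; she accepts
  M1 proposes to W2; she accepts
  M2 proposes to W2; she switches from M1
  M1 proposes to W1; she accepts
Step 2: Final matching: W0-M0, W1-M1, W2-M2
Step 3: 0-indexed ranks (man's rank of his match, then woman's): 0 + 0 + 1 + 1 + 0 + 0
Step 4: Total rank sum = 2

2


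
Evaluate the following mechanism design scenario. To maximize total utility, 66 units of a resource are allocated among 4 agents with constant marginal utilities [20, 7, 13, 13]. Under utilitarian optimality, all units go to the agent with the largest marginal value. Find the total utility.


Step 1: The marginal utilities are [20, 7, 13, 13]
Step 2: The highest marginal utility is 20
Step 3: All 66 units go to that agent
Step 4: Total utility = 20 * 66 = 1320

1320


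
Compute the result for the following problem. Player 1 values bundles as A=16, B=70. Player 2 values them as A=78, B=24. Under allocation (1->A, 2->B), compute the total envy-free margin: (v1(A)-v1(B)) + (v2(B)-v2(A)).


Step 1: Player 1's margin = v1(A) - v1(B) = 16 - 70 = -54
Step 2: Player 2's margin = v2(B) - v2(A) = 24 - 78 = -54
Step 3: Total margin = -54 + -54 = -108

-108


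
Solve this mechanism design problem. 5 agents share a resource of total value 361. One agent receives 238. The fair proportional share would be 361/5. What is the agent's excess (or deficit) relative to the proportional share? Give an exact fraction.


Step 1: Proportional share = 361/5
Step 2: Agent's actual allocation = 238
Step 3: Excess = 238 - 361/5 = 829/5

829/5


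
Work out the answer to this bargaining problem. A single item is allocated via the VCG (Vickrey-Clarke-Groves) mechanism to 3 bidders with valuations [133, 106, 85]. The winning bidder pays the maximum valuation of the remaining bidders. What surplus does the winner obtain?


Step 1: The winner is the agent with the highest value: agent 0 with value 133
Step 2: Values of other agents: [106, 85]
Step 3: VCG payment = max of others' values = 106
Step 4: Surplus = 133 - 106 = 27

27


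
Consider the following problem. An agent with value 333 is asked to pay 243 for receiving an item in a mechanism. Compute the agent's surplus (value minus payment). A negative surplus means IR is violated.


Step 1: Surplus = value - payment = 333 - 243 = 90
Step 2: IR is satisfied (surplus >= 0)

90


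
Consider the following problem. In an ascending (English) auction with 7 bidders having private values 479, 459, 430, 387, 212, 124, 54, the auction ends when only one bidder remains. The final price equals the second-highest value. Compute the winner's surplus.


Step 1: Identify the highest value: 479
Step 2: Identify the second-highest value: 459
Step 3: The final price = second-highest value = 459
Step 4: Surplus = 479 - 459 = 20

20


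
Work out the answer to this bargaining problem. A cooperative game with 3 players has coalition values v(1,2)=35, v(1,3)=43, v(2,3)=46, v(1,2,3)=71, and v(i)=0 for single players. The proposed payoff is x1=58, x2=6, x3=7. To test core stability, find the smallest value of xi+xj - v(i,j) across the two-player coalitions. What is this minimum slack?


Step 1: Slack for coalition (1,2): x1+x2 - v12 = 64 - 35 = 29
Step 2: Slack for coalition (1,3): x1+x3 - v13 = 65 - 43 = 22
Step 3: Slack for coalition (2,3): x2+x3 - v23 = 13 - 46 = -33
Step 4: Minimum slack = min(29, 22, -33) = -33, attained by (2,3); coalition (2,3) can block (slack < 0), so the allocation is not in the core

-33


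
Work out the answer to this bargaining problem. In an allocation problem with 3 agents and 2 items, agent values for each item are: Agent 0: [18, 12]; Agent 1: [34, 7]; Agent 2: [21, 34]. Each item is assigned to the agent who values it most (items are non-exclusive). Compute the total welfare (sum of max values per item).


Step 1: For each item, find the maximum value among all agents.
Step 2: Item 0 -> Agent 1 (value 34)
Step 3: Item 1 -> Agent 2 (value 34)
Step 4: Total welfare = 34 + 34 = 68

68


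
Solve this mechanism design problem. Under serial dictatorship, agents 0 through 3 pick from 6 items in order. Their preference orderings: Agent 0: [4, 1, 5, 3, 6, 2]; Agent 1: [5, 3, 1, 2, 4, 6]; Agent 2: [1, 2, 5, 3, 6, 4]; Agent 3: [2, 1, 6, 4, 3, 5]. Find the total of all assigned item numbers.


Step 1: Agent 0 picks item 4
Step 2: Agent 1 picks item 5
Step 3: Agent 2 picks item 1
Step 4: Agent 3 picks item 2
Step 5: Sum = 4 + 5 + 1 + 2 = 12

12


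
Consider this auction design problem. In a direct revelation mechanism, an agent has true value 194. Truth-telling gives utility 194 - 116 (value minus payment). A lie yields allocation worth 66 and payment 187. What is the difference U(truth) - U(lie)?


Step 1: U(truth) = value - payment = 194 - 116 = 78
Step 2: U(lie) = allocation - payment = 66 - 187 = -121
Step 3: IC gap = 78 - (-121) = 199

199


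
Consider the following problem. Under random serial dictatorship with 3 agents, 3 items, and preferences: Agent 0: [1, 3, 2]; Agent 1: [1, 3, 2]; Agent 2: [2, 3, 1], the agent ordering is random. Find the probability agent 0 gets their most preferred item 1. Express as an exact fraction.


Step 1: Agent 0 wants item 1
Step 2: There are 6 possible orderings of agents
Step 3: In 3 orderings, agent 0 gets item 1
Step 4: Probability = 3/6 = 1/2

1/2


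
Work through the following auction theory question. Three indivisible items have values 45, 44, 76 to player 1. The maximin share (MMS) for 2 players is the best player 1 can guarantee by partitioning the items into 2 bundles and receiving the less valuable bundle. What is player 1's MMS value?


Step 1: Item values = 45, 44, 76
Step 2: Enumerate all 2-bundle partitions and take the smaller bundle:
  Partition 1: {45} vs {44,76} -> bundles 45, 120; min = 45
  Partition 2: {44} vs {45,76} -> bundles 44, 121; min = 44
  Partition 3: {76} vs {45,44} -> bundles 76, 89; min = 76
Step 3: MMS = max(45, 44, 76) = 76

76


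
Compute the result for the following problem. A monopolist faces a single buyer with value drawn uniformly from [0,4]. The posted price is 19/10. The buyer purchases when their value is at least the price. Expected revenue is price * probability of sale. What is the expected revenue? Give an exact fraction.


Step 1: Posted price r = 19/10, value support [0,4]
Step 2: P(v >= r) = (4 - 19/10)/4 = 21/40
Step 3: Expected revenue = r * P(v >= r) = 19/10 * 21/40
Step 4: Revenue = 399/400

399/400


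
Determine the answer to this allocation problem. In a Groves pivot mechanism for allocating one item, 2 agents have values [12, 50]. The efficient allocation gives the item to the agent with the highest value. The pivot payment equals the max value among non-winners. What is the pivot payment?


Step 1: The efficient winner is agent 1 with value 50
Step 2: Other agents' values: [12]
Step 3: Pivot payment = max(others) = 12
Step 4: The winner pays 12

12


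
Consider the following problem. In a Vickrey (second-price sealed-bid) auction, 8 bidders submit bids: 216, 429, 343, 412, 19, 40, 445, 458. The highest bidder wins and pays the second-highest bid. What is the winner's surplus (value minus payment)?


Step 1: Sort bids in descending order: 458, 445, 429, 412, 343, 216, 40, 19
Step 2: The winning bid is the highest: 458
Step 3: The payment equals the second-highest bid: 445
Step 4: Surplus = winner's bid - payment = 458 - 445 = 13

13


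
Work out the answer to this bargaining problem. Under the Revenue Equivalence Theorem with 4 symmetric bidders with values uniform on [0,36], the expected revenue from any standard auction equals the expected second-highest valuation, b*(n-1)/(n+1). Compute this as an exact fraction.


Step 1: By Revenue Equivalence, expected revenue = b*(n-1)/(n+1)
Step 2: Substituting n = 4, b = 36
Step 3: Revenue = 36*(4-1)/(4+1) = 36*3/5
Step 4: Revenue = 108/5

108/5


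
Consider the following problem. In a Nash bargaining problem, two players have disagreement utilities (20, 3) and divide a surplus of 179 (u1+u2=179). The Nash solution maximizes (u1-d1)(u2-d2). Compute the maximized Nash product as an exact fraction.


Step 1: The Nash solution splits surplus symmetrically above the disagreement point
Step 2: u1 = (total + d1 - d2)/2 = (179 + 20 - 3)/2 = 98
Step 3: u2 = (total - d1 + d2)/2 = (179 - 20 + 3)/2 = 81
Step 4: Nash product = (98 - 20) * (81 - 3)
Step 5: = 78 * 78 = 6084

6084


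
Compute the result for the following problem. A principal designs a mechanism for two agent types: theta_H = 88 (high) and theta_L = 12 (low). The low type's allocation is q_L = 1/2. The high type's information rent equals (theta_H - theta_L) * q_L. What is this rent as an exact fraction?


Step 1: theta_H - theta_L = 88 - 12 = 76
Step 2: Information rent = (theta_H - theta_L) * q_L
Step 3: = 76 * 1/2
Step 4: = 38

38


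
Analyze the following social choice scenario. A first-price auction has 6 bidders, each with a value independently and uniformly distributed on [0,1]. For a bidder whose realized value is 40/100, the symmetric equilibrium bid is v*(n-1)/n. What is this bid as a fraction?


Step 1: The symmetric BNE bidding function is b(v) = v * (n-1) / n
Step 2: Substitute v = 2/5 and n = 6
Step 3: b = 2/5 * 5/6
Step 4: b = 1/3

1/3


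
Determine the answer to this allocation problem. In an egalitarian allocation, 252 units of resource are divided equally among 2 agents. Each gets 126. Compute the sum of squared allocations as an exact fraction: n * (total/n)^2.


Step 1: Each agent's share = 252/2 = 126
Step 2: Square of each share = (126)^2 = 15876
Step 3: Sum of squares = 2 * 15876 = 31752

31752


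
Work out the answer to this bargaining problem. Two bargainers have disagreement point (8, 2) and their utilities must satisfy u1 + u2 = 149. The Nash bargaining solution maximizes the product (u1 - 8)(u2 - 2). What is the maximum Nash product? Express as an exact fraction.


Step 1: The Nash solution splits surplus symmetrically above the disagreement point
Step 2: u1 = (total + d1 - d2)/2 = (149 + 8 - 2)/2 = 155/2
Step 3: u2 = (total - d1 + d2)/2 = (149 - 8 + 2)/2 = 143/2
Step 4: Nash product = (155/2 - 8) * (143/2 - 2)
Step 5: = 139/2 * 139/2 = 19321/4

19321/4


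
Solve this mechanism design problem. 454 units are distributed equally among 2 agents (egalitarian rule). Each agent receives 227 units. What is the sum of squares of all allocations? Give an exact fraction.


Step 1: Each agent's share = 454/2 = 227
Step 2: Square of each share = (227)^2 = 51529
Step 3: Sum of squares = 2 * 51529 = 103058

103058


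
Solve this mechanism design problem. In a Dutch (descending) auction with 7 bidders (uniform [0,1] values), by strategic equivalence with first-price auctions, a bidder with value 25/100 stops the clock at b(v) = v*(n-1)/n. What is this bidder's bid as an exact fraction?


Step 1: Dutch auctions are strategically equivalent to first-price auctions
Step 2: The equilibrium bid is b(v) = v*(n-1)/n
Step 3: b = 1/4 * 6/7
Step 4: b = 3/14

3/14


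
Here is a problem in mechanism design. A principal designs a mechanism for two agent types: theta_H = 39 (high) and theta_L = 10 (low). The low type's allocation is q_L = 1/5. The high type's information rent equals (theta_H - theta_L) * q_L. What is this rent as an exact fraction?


Step 1: theta_H - theta_L = 39 - 10 = 29
Step 2: Information rent = (theta_H - theta_L) * q_L
Step 3: = 29 * 1/5
Step 4: = 29/5

29/5


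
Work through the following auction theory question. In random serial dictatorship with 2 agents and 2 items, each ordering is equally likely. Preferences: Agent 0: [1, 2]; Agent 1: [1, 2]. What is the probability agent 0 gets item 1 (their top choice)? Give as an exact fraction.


Step 1: Agent 0 wants item 1
Step 2: There are 2 possible orderings of agents
Step 3: In 1 orderings, agent 0 gets item 1
Step 4: Probability = 1/2

1/2


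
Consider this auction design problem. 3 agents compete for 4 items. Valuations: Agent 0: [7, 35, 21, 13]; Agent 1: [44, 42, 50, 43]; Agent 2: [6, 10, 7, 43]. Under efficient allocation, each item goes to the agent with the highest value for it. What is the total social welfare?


Step 1: For each item, find the maximum value among all agents.
Step 2: Item 0 -> Agent 1 (value 44)
Step 3: Item 1 -> Agent 1 (value 42)
Step 4: Item 2 -> Agent 1 (value 50)
Step 5: Item 3 -> Agent 1 (value 43)
Step 6: Total welfare = 44 + 42 + 50 + 43 = 179

179


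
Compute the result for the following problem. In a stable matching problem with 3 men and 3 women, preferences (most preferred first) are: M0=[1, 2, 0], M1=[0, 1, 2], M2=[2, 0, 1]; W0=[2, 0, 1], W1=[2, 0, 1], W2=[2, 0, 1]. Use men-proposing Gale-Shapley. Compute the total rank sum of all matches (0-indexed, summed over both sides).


Step 1: Run Gale-Shapley (men propose, women hold best offer):
  M0 proposes to W1; she accepts
  M1 proposes to W0; she accepts
  M2 proposes to W2; she accepts
Step 2: Final matching: W0-M1, W1-M0, W2-M2
Step 3: 0-indexed ranks (man's rank of his match, then woman's): 0 + 2 + 0 + 1 + 0 + 0
Step 4: Total rank sum = 3

3


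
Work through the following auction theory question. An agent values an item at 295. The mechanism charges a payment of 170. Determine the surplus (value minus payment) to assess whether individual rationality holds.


Step 1: Surplus = value - payment = 295 - 170 = 125
Step 2: IR is satisfied (surplus >= 0)

125


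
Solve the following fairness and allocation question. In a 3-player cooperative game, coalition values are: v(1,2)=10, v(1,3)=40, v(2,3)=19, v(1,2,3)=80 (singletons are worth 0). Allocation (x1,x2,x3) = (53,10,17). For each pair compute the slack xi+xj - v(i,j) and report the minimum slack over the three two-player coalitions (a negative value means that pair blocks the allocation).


Step 1: Slack for coalition (1,2): x1+x2 - v12 = 63 - 10 = 53
Step 2: Slack for coalition (1,3): x1+x3 - v13 = 70 - 40 = 30
Step 3: Slack for coalition (2,3): x2+x3 - v23 = 27 - 19 = 8
Step 4: Minimum slack = min(53, 30, 8) = 8, attained by (2,3); no pair can gain by deviating, so the allocation is in the core

8


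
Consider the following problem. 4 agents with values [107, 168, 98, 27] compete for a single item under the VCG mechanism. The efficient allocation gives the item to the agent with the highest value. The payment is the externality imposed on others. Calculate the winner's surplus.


Step 1: The winner is the agent with the highest value: agent 1 with value 168
Step 2: Values of other agents: [107, 98, 27]
Step 3: VCG payment = max of others' values = 107
Step 4: Surplus = 168 - 107 = 61

61


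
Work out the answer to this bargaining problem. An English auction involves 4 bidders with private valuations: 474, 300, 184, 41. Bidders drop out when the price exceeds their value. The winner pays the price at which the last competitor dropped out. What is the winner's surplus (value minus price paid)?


Step 1: Identify the highest value: 474
Step 2: Identify the second-highest value: 300
Step 3: The final price = second-highest value = 300
Step 4: Surplus = 474 - 300 = 174

174


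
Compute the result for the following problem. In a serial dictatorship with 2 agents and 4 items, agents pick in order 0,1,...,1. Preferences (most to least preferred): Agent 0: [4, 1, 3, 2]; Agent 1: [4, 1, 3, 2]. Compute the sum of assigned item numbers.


Step 1: Agent 0 picks item 4
Step 2: Agent 1 picks item 1
Step 3: Sum = 4 + 1 = 5

5


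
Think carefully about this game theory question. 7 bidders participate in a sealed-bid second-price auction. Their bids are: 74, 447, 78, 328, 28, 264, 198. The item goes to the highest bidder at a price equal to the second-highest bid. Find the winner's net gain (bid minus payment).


Step 1: Sort bids in descending order: 447, 328, 264, 198, 78, 74, 28
Step 2: The winning bid is the highest: 447
Step 3: The payment equals the second-highest bid: 328
Step 4: Surplus = winner's bid - payment = 447 - 328 = 119

119


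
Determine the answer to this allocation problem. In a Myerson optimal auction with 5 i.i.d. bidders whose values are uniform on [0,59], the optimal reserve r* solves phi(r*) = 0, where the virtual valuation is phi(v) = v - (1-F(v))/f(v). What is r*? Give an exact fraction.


Step 1: For U[0,59], F(v) = v/59 and f(v) = 1/59
Step 2: phi(v) = v - (1 - v/59)/(1/59) = v - (59 - v) = 2v - 59
Step 3: Set phi(r*) = 0: 2r* - 59 = 0
Step 4: r* = 59/2 (the number of bidders n = 5 does not enter)

59/2


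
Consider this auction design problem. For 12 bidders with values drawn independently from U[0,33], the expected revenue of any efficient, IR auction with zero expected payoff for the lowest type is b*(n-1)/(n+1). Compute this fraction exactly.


Step 1: By Revenue Equivalence, expected revenue = b*(n-1)/(n+1)
Step 2: Substituting n = 12, b = 33
Step 3: Revenue = 33*(12-1)/(12+1) = 33*11/13
Step 4: Revenue = 363/13

363/13


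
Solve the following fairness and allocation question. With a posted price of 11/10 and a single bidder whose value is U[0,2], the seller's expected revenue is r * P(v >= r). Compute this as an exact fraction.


Step 1: Posted price r = 11/10, value support [0,2]
Step 2: P(v >= r) = (2 - 11/10)/2 = 9/20
Step 3: Expected revenue = r * P(v >= r) = 11/10 * 9/20
Step 4: Revenue = 99/200

99/200


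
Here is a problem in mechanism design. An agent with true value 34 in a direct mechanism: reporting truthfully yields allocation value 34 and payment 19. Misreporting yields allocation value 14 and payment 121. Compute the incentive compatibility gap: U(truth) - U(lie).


Step 1: U(truth) = value - payment = 34 - 19 = 15
Step 2: U(lie) = allocation - payment = 14 - 121 = -107
Step 3: IC gap = 15 - (-107) = 122

122


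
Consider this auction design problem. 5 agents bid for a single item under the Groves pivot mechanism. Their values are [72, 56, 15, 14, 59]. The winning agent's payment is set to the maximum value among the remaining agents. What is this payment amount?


Step 1: The efficient winner is agent 0 with value 72
Step 2: Other agents' values: [56, 15, 14, 59]
Step 3: Pivot payment = max(others) = 59
Step 4: The winner pays 59

59


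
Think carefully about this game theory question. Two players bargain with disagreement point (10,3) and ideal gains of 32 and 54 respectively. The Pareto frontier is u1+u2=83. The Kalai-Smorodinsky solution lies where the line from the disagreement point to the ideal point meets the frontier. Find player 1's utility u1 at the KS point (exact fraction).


Step 1: At the KS point, (u1-d1)/r1 = (u2-d2)/r2 = t and u1+u2 = 83
Step 2: u1 = d1 + r1*t and u2 = d2 + r2*t, so (d1 + r1*t) + (d2 + r2*t) = 83
Step 3: t = (83 - 10 - 3)/(32 + 54) = 70/86 = 35/43
Step 4: u1 = d1 + r1*t = 10 + 32 * 35/43 = 1550/43
Step 5: (Check: u2 = d2 + r2*t = 2019/43; u1+u2 = 1550/43 + 2019/43 = 83, on the frontier.)

1550/43


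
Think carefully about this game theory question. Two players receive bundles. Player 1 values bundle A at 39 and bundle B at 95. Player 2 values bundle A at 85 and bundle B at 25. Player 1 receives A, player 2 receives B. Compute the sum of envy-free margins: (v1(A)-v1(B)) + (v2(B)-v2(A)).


Step 1: Player 1's margin = v1(A) - v1(B) = 39 - 95 = -56
Step 2: Player 2's margin = v2(B) - v2(A) = 25 - 85 = -60
Step 3: Total margin = -56 + -60 = -116

-116


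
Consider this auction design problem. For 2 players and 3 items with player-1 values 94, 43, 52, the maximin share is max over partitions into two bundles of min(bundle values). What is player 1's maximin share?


Step 1: Item values = 94, 43, 52
Step 2: Enumerate all 2-bundle partitions and take the smaller bundle:
  Partition 1: {94} vs {43,52} -> bundles 94, 95; min = 94
  Partition 2: {43} vs {94,52} -> bundles 43, 146; min = 43
  Partition 3: {52} vs {94,43} -> bundles 52, 137; min = 52
Step 3: MMS = max(94, 43, 52) = 94

94


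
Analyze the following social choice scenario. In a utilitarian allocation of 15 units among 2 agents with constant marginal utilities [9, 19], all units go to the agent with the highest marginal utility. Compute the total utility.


Step 1: The marginal utilities are [9, 19]
Step 2: The highest marginal utility is 19
Step 3: All 15 units go to that agent
Step 4: Total utility = 19 * 15 = 285

285


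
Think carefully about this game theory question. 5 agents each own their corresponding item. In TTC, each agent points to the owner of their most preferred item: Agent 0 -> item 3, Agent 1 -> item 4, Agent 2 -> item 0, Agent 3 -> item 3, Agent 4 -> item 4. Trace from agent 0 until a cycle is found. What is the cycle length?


Step 1: Trace the pointer graph from agent 0: 0 -> 3 -> 3
Step 2: A cycle is detected when we revisit agent 3
Step 3: The cycle is: 3 -> 3
Step 4: Cycle length = 1

1


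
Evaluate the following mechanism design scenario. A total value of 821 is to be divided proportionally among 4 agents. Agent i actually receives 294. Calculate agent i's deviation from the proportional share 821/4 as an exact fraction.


Step 1: Proportional share = 821/4
Step 2: Agent's actual allocation = 294
Step 3: Excess = 294 - 821/4 = 355/4

355/4


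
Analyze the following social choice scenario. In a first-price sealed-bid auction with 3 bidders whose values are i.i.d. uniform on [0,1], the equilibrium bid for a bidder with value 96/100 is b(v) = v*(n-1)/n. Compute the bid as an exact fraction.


Step 1: The symmetric BNE bidding function is b(v) = v * (n-1) / n
Step 2: Substitute v = 24/25 and n = 3
Step 3: b = 24/25 * 2/3
Step 4: b = 16/25

16/25
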